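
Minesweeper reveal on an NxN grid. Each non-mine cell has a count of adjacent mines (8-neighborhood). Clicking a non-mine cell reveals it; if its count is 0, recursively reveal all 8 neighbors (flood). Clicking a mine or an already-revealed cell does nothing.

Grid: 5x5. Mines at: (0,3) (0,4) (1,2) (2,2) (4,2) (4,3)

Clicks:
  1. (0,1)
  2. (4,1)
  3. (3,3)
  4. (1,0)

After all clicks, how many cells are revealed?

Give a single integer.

Answer: 11

Derivation:
Click 1 (0,1) count=1: revealed 1 new [(0,1)] -> total=1
Click 2 (4,1) count=1: revealed 1 new [(4,1)] -> total=2
Click 3 (3,3) count=3: revealed 1 new [(3,3)] -> total=3
Click 4 (1,0) count=0: revealed 8 new [(0,0) (1,0) (1,1) (2,0) (2,1) (3,0) (3,1) (4,0)] -> total=11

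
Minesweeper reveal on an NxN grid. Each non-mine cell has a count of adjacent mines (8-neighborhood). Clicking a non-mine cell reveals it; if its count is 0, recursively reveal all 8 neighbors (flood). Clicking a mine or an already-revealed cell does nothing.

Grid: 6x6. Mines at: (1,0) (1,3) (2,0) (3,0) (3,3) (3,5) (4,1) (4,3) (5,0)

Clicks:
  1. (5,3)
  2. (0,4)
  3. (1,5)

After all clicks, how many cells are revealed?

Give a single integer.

Click 1 (5,3) count=1: revealed 1 new [(5,3)] -> total=1
Click 2 (0,4) count=1: revealed 1 new [(0,4)] -> total=2
Click 3 (1,5) count=0: revealed 5 new [(0,5) (1,4) (1,5) (2,4) (2,5)] -> total=7

Answer: 7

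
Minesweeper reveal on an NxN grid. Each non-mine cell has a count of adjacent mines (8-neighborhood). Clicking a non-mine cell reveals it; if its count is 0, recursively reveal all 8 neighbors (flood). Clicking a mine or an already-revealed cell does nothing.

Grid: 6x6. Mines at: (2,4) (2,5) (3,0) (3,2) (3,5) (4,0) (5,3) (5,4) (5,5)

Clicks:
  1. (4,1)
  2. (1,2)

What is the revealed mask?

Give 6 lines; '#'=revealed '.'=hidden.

Answer: ######
######
####..
......
.#....
......

Derivation:
Click 1 (4,1) count=3: revealed 1 new [(4,1)] -> total=1
Click 2 (1,2) count=0: revealed 16 new [(0,0) (0,1) (0,2) (0,3) (0,4) (0,5) (1,0) (1,1) (1,2) (1,3) (1,4) (1,5) (2,0) (2,1) (2,2) (2,3)] -> total=17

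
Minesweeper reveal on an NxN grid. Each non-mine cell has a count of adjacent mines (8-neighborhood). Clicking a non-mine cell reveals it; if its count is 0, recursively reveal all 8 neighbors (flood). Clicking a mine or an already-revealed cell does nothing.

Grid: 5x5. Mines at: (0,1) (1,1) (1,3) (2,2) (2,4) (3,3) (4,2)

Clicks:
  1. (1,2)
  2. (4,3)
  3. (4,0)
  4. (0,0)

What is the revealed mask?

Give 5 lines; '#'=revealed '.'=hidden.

Click 1 (1,2) count=4: revealed 1 new [(1,2)] -> total=1
Click 2 (4,3) count=2: revealed 1 new [(4,3)] -> total=2
Click 3 (4,0) count=0: revealed 6 new [(2,0) (2,1) (3,0) (3,1) (4,0) (4,1)] -> total=8
Click 4 (0,0) count=2: revealed 1 new [(0,0)] -> total=9

Answer: #....
..#..
##...
##...
##.#.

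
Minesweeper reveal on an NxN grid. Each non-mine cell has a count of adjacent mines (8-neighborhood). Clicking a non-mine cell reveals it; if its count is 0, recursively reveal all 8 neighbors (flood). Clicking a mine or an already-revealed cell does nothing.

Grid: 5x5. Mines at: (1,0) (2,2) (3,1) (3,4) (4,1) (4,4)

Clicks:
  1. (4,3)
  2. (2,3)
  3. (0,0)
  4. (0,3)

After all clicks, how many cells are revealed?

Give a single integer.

Answer: 12

Derivation:
Click 1 (4,3) count=2: revealed 1 new [(4,3)] -> total=1
Click 2 (2,3) count=2: revealed 1 new [(2,3)] -> total=2
Click 3 (0,0) count=1: revealed 1 new [(0,0)] -> total=3
Click 4 (0,3) count=0: revealed 9 new [(0,1) (0,2) (0,3) (0,4) (1,1) (1,2) (1,3) (1,4) (2,4)] -> total=12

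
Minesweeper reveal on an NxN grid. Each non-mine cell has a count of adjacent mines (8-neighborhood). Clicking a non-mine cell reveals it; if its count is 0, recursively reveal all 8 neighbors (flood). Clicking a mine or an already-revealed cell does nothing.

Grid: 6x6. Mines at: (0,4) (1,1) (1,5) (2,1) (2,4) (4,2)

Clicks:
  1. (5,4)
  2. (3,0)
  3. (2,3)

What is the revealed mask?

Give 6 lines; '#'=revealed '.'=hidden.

Answer: ......
......
...#..
#..###
...###
...###

Derivation:
Click 1 (5,4) count=0: revealed 9 new [(3,3) (3,4) (3,5) (4,3) (4,4) (4,5) (5,3) (5,4) (5,5)] -> total=9
Click 2 (3,0) count=1: revealed 1 new [(3,0)] -> total=10
Click 3 (2,3) count=1: revealed 1 new [(2,3)] -> total=11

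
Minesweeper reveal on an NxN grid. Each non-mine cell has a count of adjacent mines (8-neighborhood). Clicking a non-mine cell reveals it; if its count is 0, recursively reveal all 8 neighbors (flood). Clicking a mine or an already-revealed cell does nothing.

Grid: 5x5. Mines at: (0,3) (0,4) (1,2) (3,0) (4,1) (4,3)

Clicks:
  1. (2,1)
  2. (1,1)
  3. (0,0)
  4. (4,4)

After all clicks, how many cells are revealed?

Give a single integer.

Click 1 (2,1) count=2: revealed 1 new [(2,1)] -> total=1
Click 2 (1,1) count=1: revealed 1 new [(1,1)] -> total=2
Click 3 (0,0) count=0: revealed 4 new [(0,0) (0,1) (1,0) (2,0)] -> total=6
Click 4 (4,4) count=1: revealed 1 new [(4,4)] -> total=7

Answer: 7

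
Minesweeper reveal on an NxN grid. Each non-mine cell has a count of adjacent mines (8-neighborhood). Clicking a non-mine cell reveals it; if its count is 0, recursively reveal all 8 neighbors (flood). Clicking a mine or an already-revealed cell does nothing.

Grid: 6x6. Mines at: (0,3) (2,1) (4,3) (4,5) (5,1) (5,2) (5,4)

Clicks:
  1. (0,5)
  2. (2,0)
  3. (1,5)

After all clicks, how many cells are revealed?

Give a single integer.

Answer: 15

Derivation:
Click 1 (0,5) count=0: revealed 14 new [(0,4) (0,5) (1,2) (1,3) (1,4) (1,5) (2,2) (2,3) (2,4) (2,5) (3,2) (3,3) (3,4) (3,5)] -> total=14
Click 2 (2,0) count=1: revealed 1 new [(2,0)] -> total=15
Click 3 (1,5) count=0: revealed 0 new [(none)] -> total=15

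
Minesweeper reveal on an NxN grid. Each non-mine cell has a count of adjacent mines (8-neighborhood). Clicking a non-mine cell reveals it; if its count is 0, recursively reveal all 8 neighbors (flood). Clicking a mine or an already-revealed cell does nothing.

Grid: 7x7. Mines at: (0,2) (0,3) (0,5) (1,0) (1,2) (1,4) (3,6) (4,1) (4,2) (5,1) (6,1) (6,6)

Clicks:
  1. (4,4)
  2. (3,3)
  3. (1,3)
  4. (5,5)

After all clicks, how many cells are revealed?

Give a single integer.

Click 1 (4,4) count=0: revealed 17 new [(2,3) (2,4) (2,5) (3,3) (3,4) (3,5) (4,3) (4,4) (4,5) (5,2) (5,3) (5,4) (5,5) (6,2) (6,3) (6,4) (6,5)] -> total=17
Click 2 (3,3) count=1: revealed 0 new [(none)] -> total=17
Click 3 (1,3) count=4: revealed 1 new [(1,3)] -> total=18
Click 4 (5,5) count=1: revealed 0 new [(none)] -> total=18

Answer: 18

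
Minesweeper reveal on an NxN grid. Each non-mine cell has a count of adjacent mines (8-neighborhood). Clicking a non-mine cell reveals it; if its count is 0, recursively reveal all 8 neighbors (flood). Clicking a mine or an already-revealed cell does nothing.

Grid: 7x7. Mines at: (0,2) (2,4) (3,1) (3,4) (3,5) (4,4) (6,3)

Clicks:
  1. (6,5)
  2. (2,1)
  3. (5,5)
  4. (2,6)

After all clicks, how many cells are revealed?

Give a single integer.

Click 1 (6,5) count=0: revealed 8 new [(4,5) (4,6) (5,4) (5,5) (5,6) (6,4) (6,5) (6,6)] -> total=8
Click 2 (2,1) count=1: revealed 1 new [(2,1)] -> total=9
Click 3 (5,5) count=1: revealed 0 new [(none)] -> total=9
Click 4 (2,6) count=1: revealed 1 new [(2,6)] -> total=10

Answer: 10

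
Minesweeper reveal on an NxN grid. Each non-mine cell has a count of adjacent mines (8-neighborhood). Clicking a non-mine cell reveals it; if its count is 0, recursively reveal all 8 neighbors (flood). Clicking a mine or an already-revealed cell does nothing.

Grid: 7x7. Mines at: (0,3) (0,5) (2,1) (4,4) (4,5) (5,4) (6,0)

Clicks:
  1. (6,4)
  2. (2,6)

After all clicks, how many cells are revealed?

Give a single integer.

Answer: 16

Derivation:
Click 1 (6,4) count=1: revealed 1 new [(6,4)] -> total=1
Click 2 (2,6) count=0: revealed 15 new [(1,2) (1,3) (1,4) (1,5) (1,6) (2,2) (2,3) (2,4) (2,5) (2,6) (3,2) (3,3) (3,4) (3,5) (3,6)] -> total=16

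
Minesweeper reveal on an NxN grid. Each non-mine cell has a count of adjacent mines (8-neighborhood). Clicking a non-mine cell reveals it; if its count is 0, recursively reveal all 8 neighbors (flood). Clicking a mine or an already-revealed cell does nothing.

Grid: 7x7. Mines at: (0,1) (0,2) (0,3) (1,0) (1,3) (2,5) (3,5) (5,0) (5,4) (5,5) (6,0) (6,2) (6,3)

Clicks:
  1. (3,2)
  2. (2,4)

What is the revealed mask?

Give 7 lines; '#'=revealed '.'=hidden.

Answer: .......
.......
#####..
#####..
#####..
.###...
.......

Derivation:
Click 1 (3,2) count=0: revealed 18 new [(2,0) (2,1) (2,2) (2,3) (2,4) (3,0) (3,1) (3,2) (3,3) (3,4) (4,0) (4,1) (4,2) (4,3) (4,4) (5,1) (5,2) (5,3)] -> total=18
Click 2 (2,4) count=3: revealed 0 new [(none)] -> total=18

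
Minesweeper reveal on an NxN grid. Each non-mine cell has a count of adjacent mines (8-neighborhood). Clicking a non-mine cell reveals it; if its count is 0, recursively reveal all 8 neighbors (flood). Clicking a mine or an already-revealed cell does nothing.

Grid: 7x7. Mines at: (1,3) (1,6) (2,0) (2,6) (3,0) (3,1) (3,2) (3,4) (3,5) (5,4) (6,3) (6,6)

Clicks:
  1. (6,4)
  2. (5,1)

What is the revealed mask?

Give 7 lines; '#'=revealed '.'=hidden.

Click 1 (6,4) count=2: revealed 1 new [(6,4)] -> total=1
Click 2 (5,1) count=0: revealed 9 new [(4,0) (4,1) (4,2) (5,0) (5,1) (5,2) (6,0) (6,1) (6,2)] -> total=10

Answer: .......
.......
.......
.......
###....
###....
###.#..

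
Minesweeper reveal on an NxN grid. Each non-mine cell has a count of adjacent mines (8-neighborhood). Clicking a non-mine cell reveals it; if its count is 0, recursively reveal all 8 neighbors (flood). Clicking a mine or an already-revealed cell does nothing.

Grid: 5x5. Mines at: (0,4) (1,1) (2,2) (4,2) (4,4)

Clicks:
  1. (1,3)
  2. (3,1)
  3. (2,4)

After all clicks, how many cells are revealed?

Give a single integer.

Answer: 7

Derivation:
Click 1 (1,3) count=2: revealed 1 new [(1,3)] -> total=1
Click 2 (3,1) count=2: revealed 1 new [(3,1)] -> total=2
Click 3 (2,4) count=0: revealed 5 new [(1,4) (2,3) (2,4) (3,3) (3,4)] -> total=7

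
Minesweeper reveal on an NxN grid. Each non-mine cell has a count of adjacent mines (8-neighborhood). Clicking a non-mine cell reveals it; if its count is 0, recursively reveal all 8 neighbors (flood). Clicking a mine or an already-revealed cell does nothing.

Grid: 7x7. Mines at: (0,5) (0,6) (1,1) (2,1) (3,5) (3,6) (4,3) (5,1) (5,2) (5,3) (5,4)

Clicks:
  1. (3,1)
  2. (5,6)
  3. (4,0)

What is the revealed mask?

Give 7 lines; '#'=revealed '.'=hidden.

Click 1 (3,1) count=1: revealed 1 new [(3,1)] -> total=1
Click 2 (5,6) count=0: revealed 6 new [(4,5) (4,6) (5,5) (5,6) (6,5) (6,6)] -> total=7
Click 3 (4,0) count=1: revealed 1 new [(4,0)] -> total=8

Answer: .......
.......
.......
.#.....
#....##
.....##
.....##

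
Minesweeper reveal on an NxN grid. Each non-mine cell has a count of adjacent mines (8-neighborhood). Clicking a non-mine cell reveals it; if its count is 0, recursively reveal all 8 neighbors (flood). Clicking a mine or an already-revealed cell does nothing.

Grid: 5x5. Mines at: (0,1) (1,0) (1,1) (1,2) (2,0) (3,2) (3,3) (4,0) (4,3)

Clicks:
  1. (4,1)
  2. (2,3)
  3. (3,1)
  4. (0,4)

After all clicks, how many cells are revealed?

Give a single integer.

Answer: 8

Derivation:
Click 1 (4,1) count=2: revealed 1 new [(4,1)] -> total=1
Click 2 (2,3) count=3: revealed 1 new [(2,3)] -> total=2
Click 3 (3,1) count=3: revealed 1 new [(3,1)] -> total=3
Click 4 (0,4) count=0: revealed 5 new [(0,3) (0,4) (1,3) (1,4) (2,4)] -> total=8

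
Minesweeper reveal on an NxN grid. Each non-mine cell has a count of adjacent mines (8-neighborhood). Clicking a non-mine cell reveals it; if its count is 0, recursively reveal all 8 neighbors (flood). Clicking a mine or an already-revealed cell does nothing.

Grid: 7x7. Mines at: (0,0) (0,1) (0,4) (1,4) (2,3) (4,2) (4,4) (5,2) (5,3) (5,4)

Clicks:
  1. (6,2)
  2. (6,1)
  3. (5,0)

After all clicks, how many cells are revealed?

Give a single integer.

Click 1 (6,2) count=2: revealed 1 new [(6,2)] -> total=1
Click 2 (6,1) count=1: revealed 1 new [(6,1)] -> total=2
Click 3 (5,0) count=0: revealed 14 new [(1,0) (1,1) (1,2) (2,0) (2,1) (2,2) (3,0) (3,1) (3,2) (4,0) (4,1) (5,0) (5,1) (6,0)] -> total=16

Answer: 16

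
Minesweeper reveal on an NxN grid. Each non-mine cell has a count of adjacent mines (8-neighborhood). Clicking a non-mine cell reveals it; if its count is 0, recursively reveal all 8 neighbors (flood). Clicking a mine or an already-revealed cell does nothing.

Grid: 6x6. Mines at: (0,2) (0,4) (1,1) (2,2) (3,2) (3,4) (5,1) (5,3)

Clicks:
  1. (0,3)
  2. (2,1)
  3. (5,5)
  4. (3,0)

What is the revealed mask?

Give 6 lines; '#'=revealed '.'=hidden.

Answer: ...#..
......
##....
##....
##..##
....##

Derivation:
Click 1 (0,3) count=2: revealed 1 new [(0,3)] -> total=1
Click 2 (2,1) count=3: revealed 1 new [(2,1)] -> total=2
Click 3 (5,5) count=0: revealed 4 new [(4,4) (4,5) (5,4) (5,5)] -> total=6
Click 4 (3,0) count=0: revealed 5 new [(2,0) (3,0) (3,1) (4,0) (4,1)] -> total=11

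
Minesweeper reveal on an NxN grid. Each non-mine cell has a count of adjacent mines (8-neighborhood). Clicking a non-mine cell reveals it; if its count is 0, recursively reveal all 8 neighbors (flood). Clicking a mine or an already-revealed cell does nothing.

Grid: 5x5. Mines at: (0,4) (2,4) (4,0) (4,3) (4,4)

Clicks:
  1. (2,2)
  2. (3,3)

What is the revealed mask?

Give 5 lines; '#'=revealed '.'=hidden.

Answer: ####.
####.
####.
####.
.....

Derivation:
Click 1 (2,2) count=0: revealed 16 new [(0,0) (0,1) (0,2) (0,3) (1,0) (1,1) (1,2) (1,3) (2,0) (2,1) (2,2) (2,3) (3,0) (3,1) (3,2) (3,3)] -> total=16
Click 2 (3,3) count=3: revealed 0 new [(none)] -> total=16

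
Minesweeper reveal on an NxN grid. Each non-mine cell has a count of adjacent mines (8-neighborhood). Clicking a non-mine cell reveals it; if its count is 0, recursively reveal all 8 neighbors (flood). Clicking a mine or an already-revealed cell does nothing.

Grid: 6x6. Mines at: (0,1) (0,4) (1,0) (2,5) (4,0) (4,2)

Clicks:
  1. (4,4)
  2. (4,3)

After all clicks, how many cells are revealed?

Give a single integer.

Answer: 9

Derivation:
Click 1 (4,4) count=0: revealed 9 new [(3,3) (3,4) (3,5) (4,3) (4,4) (4,5) (5,3) (5,4) (5,5)] -> total=9
Click 2 (4,3) count=1: revealed 0 new [(none)] -> total=9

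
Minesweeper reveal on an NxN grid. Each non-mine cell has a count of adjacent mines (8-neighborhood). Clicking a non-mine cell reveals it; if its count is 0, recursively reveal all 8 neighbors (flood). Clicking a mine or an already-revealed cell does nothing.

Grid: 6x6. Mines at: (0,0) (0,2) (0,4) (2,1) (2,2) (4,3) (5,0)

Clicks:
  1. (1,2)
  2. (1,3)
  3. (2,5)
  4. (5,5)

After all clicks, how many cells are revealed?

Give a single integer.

Answer: 14

Derivation:
Click 1 (1,2) count=3: revealed 1 new [(1,2)] -> total=1
Click 2 (1,3) count=3: revealed 1 new [(1,3)] -> total=2
Click 3 (2,5) count=0: revealed 12 new [(1,4) (1,5) (2,3) (2,4) (2,5) (3,3) (3,4) (3,5) (4,4) (4,5) (5,4) (5,5)] -> total=14
Click 4 (5,5) count=0: revealed 0 new [(none)] -> total=14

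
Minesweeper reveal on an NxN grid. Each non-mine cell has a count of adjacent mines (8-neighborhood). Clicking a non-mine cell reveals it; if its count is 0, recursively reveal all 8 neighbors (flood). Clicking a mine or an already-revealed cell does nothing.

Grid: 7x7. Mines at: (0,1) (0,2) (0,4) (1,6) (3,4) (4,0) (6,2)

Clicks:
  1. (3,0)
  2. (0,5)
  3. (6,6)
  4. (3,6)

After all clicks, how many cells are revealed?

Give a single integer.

Answer: 18

Derivation:
Click 1 (3,0) count=1: revealed 1 new [(3,0)] -> total=1
Click 2 (0,5) count=2: revealed 1 new [(0,5)] -> total=2
Click 3 (6,6) count=0: revealed 16 new [(2,5) (2,6) (3,5) (3,6) (4,3) (4,4) (4,5) (4,6) (5,3) (5,4) (5,5) (5,6) (6,3) (6,4) (6,5) (6,6)] -> total=18
Click 4 (3,6) count=0: revealed 0 new [(none)] -> total=18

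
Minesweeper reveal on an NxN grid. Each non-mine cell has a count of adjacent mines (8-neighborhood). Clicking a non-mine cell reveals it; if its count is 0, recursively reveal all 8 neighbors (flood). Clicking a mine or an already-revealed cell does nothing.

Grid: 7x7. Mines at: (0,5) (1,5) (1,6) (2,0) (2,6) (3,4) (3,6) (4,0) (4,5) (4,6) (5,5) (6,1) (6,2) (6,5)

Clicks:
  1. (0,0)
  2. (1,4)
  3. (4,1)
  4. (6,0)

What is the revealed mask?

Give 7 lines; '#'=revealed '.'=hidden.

Answer: #####..
#####..
.####..
.###...
.###...
.###...
#......

Derivation:
Click 1 (0,0) count=0: revealed 23 new [(0,0) (0,1) (0,2) (0,3) (0,4) (1,0) (1,1) (1,2) (1,3) (1,4) (2,1) (2,2) (2,3) (2,4) (3,1) (3,2) (3,3) (4,1) (4,2) (4,3) (5,1) (5,2) (5,3)] -> total=23
Click 2 (1,4) count=2: revealed 0 new [(none)] -> total=23
Click 3 (4,1) count=1: revealed 0 new [(none)] -> total=23
Click 4 (6,0) count=1: revealed 1 new [(6,0)] -> total=24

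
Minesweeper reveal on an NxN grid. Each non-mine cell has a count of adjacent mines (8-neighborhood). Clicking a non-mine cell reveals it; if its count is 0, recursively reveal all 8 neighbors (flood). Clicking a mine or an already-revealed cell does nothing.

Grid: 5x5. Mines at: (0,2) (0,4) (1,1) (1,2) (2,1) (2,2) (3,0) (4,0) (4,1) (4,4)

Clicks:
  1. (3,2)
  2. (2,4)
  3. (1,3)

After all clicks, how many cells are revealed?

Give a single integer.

Click 1 (3,2) count=3: revealed 1 new [(3,2)] -> total=1
Click 2 (2,4) count=0: revealed 6 new [(1,3) (1,4) (2,3) (2,4) (3,3) (3,4)] -> total=7
Click 3 (1,3) count=4: revealed 0 new [(none)] -> total=7

Answer: 7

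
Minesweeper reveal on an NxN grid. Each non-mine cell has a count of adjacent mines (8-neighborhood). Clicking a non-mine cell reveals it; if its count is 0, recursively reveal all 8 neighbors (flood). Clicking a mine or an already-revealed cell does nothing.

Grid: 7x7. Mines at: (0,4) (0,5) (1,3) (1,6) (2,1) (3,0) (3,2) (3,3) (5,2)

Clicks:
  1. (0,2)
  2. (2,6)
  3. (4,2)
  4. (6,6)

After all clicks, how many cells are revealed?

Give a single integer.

Click 1 (0,2) count=1: revealed 1 new [(0,2)] -> total=1
Click 2 (2,6) count=1: revealed 1 new [(2,6)] -> total=2
Click 3 (4,2) count=3: revealed 1 new [(4,2)] -> total=3
Click 4 (6,6) count=0: revealed 17 new [(2,4) (2,5) (3,4) (3,5) (3,6) (4,3) (4,4) (4,5) (4,6) (5,3) (5,4) (5,5) (5,6) (6,3) (6,4) (6,5) (6,6)] -> total=20

Answer: 20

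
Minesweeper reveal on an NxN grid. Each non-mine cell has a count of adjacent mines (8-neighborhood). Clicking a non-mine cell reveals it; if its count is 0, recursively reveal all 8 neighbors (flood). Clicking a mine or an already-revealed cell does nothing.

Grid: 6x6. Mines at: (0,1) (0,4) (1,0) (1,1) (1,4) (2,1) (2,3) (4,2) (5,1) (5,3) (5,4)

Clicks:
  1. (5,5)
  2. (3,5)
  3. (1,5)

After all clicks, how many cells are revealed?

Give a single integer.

Click 1 (5,5) count=1: revealed 1 new [(5,5)] -> total=1
Click 2 (3,5) count=0: revealed 6 new [(2,4) (2,5) (3,4) (3,5) (4,4) (4,5)] -> total=7
Click 3 (1,5) count=2: revealed 1 new [(1,5)] -> total=8

Answer: 8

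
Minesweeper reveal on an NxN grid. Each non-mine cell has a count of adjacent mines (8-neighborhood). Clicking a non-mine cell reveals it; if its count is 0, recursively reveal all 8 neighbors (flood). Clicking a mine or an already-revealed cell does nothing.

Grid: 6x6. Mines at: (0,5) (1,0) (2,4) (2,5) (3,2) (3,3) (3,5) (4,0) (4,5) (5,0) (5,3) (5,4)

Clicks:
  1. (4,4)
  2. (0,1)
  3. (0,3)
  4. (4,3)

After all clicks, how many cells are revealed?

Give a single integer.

Answer: 13

Derivation:
Click 1 (4,4) count=5: revealed 1 new [(4,4)] -> total=1
Click 2 (0,1) count=1: revealed 1 new [(0,1)] -> total=2
Click 3 (0,3) count=0: revealed 10 new [(0,2) (0,3) (0,4) (1,1) (1,2) (1,3) (1,4) (2,1) (2,2) (2,3)] -> total=12
Click 4 (4,3) count=4: revealed 1 new [(4,3)] -> total=13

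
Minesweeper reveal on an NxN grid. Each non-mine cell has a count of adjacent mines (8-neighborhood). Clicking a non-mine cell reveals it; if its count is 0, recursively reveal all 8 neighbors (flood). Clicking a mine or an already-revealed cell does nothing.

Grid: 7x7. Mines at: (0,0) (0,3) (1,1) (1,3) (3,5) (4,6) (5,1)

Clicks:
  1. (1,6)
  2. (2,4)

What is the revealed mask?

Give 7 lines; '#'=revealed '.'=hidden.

Answer: ....###
....###
....###
.......
.......
.......
.......

Derivation:
Click 1 (1,6) count=0: revealed 9 new [(0,4) (0,5) (0,6) (1,4) (1,5) (1,6) (2,4) (2,5) (2,6)] -> total=9
Click 2 (2,4) count=2: revealed 0 new [(none)] -> total=9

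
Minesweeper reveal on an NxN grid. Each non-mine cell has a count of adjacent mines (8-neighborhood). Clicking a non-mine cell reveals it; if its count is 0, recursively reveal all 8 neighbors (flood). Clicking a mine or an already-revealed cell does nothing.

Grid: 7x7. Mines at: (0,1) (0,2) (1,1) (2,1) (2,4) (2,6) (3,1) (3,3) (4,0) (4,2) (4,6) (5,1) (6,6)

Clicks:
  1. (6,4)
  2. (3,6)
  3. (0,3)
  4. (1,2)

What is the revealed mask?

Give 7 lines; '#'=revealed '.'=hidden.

Answer: ...#...
..#....
.......
......#
...###.
..####.
..####.

Derivation:
Click 1 (6,4) count=0: revealed 11 new [(4,3) (4,4) (4,5) (5,2) (5,3) (5,4) (5,5) (6,2) (6,3) (6,4) (6,5)] -> total=11
Click 2 (3,6) count=2: revealed 1 new [(3,6)] -> total=12
Click 3 (0,3) count=1: revealed 1 new [(0,3)] -> total=13
Click 4 (1,2) count=4: revealed 1 new [(1,2)] -> total=14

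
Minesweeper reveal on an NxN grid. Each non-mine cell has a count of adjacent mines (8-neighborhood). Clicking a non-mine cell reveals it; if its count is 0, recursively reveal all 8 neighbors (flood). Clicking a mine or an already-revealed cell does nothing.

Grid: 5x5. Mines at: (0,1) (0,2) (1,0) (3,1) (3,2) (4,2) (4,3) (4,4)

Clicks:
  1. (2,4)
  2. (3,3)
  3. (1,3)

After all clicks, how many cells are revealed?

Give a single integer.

Answer: 8

Derivation:
Click 1 (2,4) count=0: revealed 8 new [(0,3) (0,4) (1,3) (1,4) (2,3) (2,4) (3,3) (3,4)] -> total=8
Click 2 (3,3) count=4: revealed 0 new [(none)] -> total=8
Click 3 (1,3) count=1: revealed 0 new [(none)] -> total=8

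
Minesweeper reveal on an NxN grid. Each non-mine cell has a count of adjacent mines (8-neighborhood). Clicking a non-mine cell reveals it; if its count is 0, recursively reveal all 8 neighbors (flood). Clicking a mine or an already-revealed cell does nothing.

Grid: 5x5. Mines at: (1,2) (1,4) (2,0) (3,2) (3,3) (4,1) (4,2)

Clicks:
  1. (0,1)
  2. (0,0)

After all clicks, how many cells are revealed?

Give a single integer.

Click 1 (0,1) count=1: revealed 1 new [(0,1)] -> total=1
Click 2 (0,0) count=0: revealed 3 new [(0,0) (1,0) (1,1)] -> total=4

Answer: 4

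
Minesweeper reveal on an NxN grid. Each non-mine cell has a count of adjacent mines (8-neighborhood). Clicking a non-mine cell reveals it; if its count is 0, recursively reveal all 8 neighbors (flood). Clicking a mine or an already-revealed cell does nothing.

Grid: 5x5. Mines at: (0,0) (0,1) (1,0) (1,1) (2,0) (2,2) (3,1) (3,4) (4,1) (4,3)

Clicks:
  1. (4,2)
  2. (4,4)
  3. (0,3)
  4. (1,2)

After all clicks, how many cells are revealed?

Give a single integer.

Answer: 10

Derivation:
Click 1 (4,2) count=3: revealed 1 new [(4,2)] -> total=1
Click 2 (4,4) count=2: revealed 1 new [(4,4)] -> total=2
Click 3 (0,3) count=0: revealed 8 new [(0,2) (0,3) (0,4) (1,2) (1,3) (1,4) (2,3) (2,4)] -> total=10
Click 4 (1,2) count=3: revealed 0 new [(none)] -> total=10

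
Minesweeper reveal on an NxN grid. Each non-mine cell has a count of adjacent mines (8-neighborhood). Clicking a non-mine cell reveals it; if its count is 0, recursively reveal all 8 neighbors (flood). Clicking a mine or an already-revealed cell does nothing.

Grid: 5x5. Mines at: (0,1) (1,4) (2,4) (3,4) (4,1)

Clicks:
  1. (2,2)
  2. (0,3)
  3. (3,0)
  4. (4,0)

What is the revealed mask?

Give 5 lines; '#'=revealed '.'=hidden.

Click 1 (2,2) count=0: revealed 12 new [(1,0) (1,1) (1,2) (1,3) (2,0) (2,1) (2,2) (2,3) (3,0) (3,1) (3,2) (3,3)] -> total=12
Click 2 (0,3) count=1: revealed 1 new [(0,3)] -> total=13
Click 3 (3,0) count=1: revealed 0 new [(none)] -> total=13
Click 4 (4,0) count=1: revealed 1 new [(4,0)] -> total=14

Answer: ...#.
####.
####.
####.
#....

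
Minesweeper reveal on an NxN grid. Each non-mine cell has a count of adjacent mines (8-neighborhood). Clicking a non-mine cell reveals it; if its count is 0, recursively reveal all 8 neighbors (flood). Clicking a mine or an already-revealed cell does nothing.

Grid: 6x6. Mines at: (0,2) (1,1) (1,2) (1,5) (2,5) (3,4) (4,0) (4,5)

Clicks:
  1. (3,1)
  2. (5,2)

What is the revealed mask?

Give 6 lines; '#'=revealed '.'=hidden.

Answer: ......
......
.###..
.###..
.####.
.####.

Derivation:
Click 1 (3,1) count=1: revealed 1 new [(3,1)] -> total=1
Click 2 (5,2) count=0: revealed 13 new [(2,1) (2,2) (2,3) (3,2) (3,3) (4,1) (4,2) (4,3) (4,4) (5,1) (5,2) (5,3) (5,4)] -> total=14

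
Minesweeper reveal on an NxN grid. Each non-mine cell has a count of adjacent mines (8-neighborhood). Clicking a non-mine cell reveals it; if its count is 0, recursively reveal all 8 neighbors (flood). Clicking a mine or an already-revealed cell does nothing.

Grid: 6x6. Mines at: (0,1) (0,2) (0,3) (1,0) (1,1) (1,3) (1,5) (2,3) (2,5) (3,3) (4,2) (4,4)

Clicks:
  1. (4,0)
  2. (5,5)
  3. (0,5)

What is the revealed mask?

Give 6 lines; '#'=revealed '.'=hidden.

Answer: .....#
......
##....
##....
##....
##...#

Derivation:
Click 1 (4,0) count=0: revealed 8 new [(2,0) (2,1) (3,0) (3,1) (4,0) (4,1) (5,0) (5,1)] -> total=8
Click 2 (5,5) count=1: revealed 1 new [(5,5)] -> total=9
Click 3 (0,5) count=1: revealed 1 new [(0,5)] -> total=10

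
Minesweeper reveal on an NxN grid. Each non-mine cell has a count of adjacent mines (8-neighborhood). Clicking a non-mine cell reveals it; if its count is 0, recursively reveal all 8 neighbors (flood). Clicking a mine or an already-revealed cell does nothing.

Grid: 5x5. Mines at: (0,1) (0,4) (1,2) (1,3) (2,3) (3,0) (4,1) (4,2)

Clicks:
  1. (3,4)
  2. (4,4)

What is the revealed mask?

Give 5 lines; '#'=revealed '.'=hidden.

Click 1 (3,4) count=1: revealed 1 new [(3,4)] -> total=1
Click 2 (4,4) count=0: revealed 3 new [(3,3) (4,3) (4,4)] -> total=4

Answer: .....
.....
.....
...##
...##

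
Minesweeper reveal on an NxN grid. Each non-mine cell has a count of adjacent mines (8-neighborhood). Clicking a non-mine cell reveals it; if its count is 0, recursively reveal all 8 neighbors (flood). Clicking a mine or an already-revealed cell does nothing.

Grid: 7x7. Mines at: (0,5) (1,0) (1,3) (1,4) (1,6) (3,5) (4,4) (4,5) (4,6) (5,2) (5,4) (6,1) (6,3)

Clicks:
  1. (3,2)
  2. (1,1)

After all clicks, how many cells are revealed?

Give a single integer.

Click 1 (3,2) count=0: revealed 14 new [(2,0) (2,1) (2,2) (2,3) (3,0) (3,1) (3,2) (3,3) (4,0) (4,1) (4,2) (4,3) (5,0) (5,1)] -> total=14
Click 2 (1,1) count=1: revealed 1 new [(1,1)] -> total=15

Answer: 15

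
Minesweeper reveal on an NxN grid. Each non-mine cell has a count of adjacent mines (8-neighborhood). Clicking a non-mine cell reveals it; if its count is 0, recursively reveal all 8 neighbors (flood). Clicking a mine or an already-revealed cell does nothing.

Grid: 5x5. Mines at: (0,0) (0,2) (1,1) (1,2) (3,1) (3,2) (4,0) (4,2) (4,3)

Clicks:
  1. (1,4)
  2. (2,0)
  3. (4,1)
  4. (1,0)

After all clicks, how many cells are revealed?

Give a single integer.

Answer: 11

Derivation:
Click 1 (1,4) count=0: revealed 8 new [(0,3) (0,4) (1,3) (1,4) (2,3) (2,4) (3,3) (3,4)] -> total=8
Click 2 (2,0) count=2: revealed 1 new [(2,0)] -> total=9
Click 3 (4,1) count=4: revealed 1 new [(4,1)] -> total=10
Click 4 (1,0) count=2: revealed 1 new [(1,0)] -> total=11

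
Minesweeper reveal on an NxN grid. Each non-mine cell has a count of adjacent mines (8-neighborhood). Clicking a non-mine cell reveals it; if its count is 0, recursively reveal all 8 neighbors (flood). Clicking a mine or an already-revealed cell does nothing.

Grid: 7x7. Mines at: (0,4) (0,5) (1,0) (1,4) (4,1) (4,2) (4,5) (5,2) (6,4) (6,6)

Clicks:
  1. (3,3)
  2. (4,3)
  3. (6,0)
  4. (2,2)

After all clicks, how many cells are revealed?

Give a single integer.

Answer: 17

Derivation:
Click 1 (3,3) count=1: revealed 1 new [(3,3)] -> total=1
Click 2 (4,3) count=2: revealed 1 new [(4,3)] -> total=2
Click 3 (6,0) count=0: revealed 4 new [(5,0) (5,1) (6,0) (6,1)] -> total=6
Click 4 (2,2) count=0: revealed 11 new [(0,1) (0,2) (0,3) (1,1) (1,2) (1,3) (2,1) (2,2) (2,3) (3,1) (3,2)] -> total=17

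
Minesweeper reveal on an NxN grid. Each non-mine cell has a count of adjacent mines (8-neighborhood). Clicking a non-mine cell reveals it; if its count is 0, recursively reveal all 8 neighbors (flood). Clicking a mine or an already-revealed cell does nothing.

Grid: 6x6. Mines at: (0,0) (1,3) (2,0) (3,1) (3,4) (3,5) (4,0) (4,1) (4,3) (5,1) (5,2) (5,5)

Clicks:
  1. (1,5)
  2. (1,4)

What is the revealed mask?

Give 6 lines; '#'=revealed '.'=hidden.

Answer: ....##
....##
....##
......
......
......

Derivation:
Click 1 (1,5) count=0: revealed 6 new [(0,4) (0,5) (1,4) (1,5) (2,4) (2,5)] -> total=6
Click 2 (1,4) count=1: revealed 0 new [(none)] -> total=6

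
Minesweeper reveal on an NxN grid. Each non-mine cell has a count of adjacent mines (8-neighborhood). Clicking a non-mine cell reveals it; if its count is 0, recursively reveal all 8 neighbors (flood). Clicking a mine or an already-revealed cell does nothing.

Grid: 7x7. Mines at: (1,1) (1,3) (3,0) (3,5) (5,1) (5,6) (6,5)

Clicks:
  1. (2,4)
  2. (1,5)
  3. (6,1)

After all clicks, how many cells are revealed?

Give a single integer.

Answer: 10

Derivation:
Click 1 (2,4) count=2: revealed 1 new [(2,4)] -> total=1
Click 2 (1,5) count=0: revealed 8 new [(0,4) (0,5) (0,6) (1,4) (1,5) (1,6) (2,5) (2,6)] -> total=9
Click 3 (6,1) count=1: revealed 1 new [(6,1)] -> total=10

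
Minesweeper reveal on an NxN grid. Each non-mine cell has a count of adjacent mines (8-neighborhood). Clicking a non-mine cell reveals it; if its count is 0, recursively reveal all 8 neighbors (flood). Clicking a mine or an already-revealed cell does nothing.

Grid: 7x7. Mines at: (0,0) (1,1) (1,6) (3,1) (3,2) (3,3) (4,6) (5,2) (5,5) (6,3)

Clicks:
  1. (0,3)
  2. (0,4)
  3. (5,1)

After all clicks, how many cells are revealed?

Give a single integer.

Answer: 13

Derivation:
Click 1 (0,3) count=0: revealed 12 new [(0,2) (0,3) (0,4) (0,5) (1,2) (1,3) (1,4) (1,5) (2,2) (2,3) (2,4) (2,5)] -> total=12
Click 2 (0,4) count=0: revealed 0 new [(none)] -> total=12
Click 3 (5,1) count=1: revealed 1 new [(5,1)] -> total=13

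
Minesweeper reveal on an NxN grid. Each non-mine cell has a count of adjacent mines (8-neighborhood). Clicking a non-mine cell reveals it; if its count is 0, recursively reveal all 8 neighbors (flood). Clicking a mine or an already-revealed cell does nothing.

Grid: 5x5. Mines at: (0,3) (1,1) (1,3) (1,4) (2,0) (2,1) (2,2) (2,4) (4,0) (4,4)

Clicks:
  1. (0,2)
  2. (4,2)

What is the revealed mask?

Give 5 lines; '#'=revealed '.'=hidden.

Click 1 (0,2) count=3: revealed 1 new [(0,2)] -> total=1
Click 2 (4,2) count=0: revealed 6 new [(3,1) (3,2) (3,3) (4,1) (4,2) (4,3)] -> total=7

Answer: ..#..
.....
.....
.###.
.###.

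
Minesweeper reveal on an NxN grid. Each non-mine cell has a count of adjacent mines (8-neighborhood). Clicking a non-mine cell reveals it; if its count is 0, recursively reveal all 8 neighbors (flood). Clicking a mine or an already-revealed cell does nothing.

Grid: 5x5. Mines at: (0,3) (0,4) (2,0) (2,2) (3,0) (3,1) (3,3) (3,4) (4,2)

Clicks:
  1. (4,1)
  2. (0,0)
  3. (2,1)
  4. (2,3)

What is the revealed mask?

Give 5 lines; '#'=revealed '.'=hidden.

Answer: ###..
###..
.#.#.
.....
.#...

Derivation:
Click 1 (4,1) count=3: revealed 1 new [(4,1)] -> total=1
Click 2 (0,0) count=0: revealed 6 new [(0,0) (0,1) (0,2) (1,0) (1,1) (1,2)] -> total=7
Click 3 (2,1) count=4: revealed 1 new [(2,1)] -> total=8
Click 4 (2,3) count=3: revealed 1 new [(2,3)] -> total=9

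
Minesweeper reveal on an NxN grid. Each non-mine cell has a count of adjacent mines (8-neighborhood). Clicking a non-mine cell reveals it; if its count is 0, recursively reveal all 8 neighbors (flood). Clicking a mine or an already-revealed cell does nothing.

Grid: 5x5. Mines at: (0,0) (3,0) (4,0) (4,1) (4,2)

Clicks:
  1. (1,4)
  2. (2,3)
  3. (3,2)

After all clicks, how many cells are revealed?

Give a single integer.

Click 1 (1,4) count=0: revealed 18 new [(0,1) (0,2) (0,3) (0,4) (1,1) (1,2) (1,3) (1,4) (2,1) (2,2) (2,3) (2,4) (3,1) (3,2) (3,3) (3,4) (4,3) (4,4)] -> total=18
Click 2 (2,3) count=0: revealed 0 new [(none)] -> total=18
Click 3 (3,2) count=2: revealed 0 new [(none)] -> total=18

Answer: 18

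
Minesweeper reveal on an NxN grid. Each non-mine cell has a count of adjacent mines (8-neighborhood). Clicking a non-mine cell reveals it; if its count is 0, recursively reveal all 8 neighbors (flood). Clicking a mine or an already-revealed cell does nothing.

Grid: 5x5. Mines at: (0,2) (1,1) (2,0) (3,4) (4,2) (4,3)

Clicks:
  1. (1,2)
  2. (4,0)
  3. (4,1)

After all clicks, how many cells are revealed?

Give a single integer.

Click 1 (1,2) count=2: revealed 1 new [(1,2)] -> total=1
Click 2 (4,0) count=0: revealed 4 new [(3,0) (3,1) (4,0) (4,1)] -> total=5
Click 3 (4,1) count=1: revealed 0 new [(none)] -> total=5

Answer: 5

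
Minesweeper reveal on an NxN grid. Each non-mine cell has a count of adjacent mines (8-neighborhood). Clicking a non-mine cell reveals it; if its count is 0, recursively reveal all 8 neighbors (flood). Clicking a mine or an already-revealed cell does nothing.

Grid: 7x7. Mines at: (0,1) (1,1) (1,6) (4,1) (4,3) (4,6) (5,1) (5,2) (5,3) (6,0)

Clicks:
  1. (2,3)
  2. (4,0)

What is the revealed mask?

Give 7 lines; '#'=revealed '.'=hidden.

Answer: ..####.
..####.
..####.
..####.
#......
.......
.......

Derivation:
Click 1 (2,3) count=0: revealed 16 new [(0,2) (0,3) (0,4) (0,5) (1,2) (1,3) (1,4) (1,5) (2,2) (2,3) (2,4) (2,5) (3,2) (3,3) (3,4) (3,5)] -> total=16
Click 2 (4,0) count=2: revealed 1 new [(4,0)] -> total=17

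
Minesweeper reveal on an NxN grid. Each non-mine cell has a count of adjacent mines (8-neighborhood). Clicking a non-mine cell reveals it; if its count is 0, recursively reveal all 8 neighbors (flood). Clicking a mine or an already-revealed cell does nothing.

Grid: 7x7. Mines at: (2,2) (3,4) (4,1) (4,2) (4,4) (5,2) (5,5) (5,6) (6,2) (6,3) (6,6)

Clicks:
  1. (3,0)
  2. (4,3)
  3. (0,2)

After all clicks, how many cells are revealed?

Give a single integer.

Answer: 27

Derivation:
Click 1 (3,0) count=1: revealed 1 new [(3,0)] -> total=1
Click 2 (4,3) count=4: revealed 1 new [(4,3)] -> total=2
Click 3 (0,2) count=0: revealed 25 new [(0,0) (0,1) (0,2) (0,3) (0,4) (0,5) (0,6) (1,0) (1,1) (1,2) (1,3) (1,4) (1,5) (1,6) (2,0) (2,1) (2,3) (2,4) (2,5) (2,6) (3,1) (3,5) (3,6) (4,5) (4,6)] -> total=27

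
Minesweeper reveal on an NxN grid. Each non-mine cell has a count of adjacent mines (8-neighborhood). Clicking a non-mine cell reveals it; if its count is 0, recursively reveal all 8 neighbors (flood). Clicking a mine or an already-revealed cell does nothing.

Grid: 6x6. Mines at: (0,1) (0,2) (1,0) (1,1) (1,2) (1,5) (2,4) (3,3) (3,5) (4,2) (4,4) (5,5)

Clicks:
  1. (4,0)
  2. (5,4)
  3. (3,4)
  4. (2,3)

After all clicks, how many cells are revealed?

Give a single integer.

Answer: 11

Derivation:
Click 1 (4,0) count=0: revealed 8 new [(2,0) (2,1) (3,0) (3,1) (4,0) (4,1) (5,0) (5,1)] -> total=8
Click 2 (5,4) count=2: revealed 1 new [(5,4)] -> total=9
Click 3 (3,4) count=4: revealed 1 new [(3,4)] -> total=10
Click 4 (2,3) count=3: revealed 1 new [(2,3)] -> total=11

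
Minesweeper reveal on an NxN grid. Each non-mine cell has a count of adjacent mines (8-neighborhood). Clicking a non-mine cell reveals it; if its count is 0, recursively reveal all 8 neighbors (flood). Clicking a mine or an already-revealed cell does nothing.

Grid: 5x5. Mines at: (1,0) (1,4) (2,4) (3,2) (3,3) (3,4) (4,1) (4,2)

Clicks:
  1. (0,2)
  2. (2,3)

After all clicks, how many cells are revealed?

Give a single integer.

Click 1 (0,2) count=0: revealed 9 new [(0,1) (0,2) (0,3) (1,1) (1,2) (1,3) (2,1) (2,2) (2,3)] -> total=9
Click 2 (2,3) count=5: revealed 0 new [(none)] -> total=9

Answer: 9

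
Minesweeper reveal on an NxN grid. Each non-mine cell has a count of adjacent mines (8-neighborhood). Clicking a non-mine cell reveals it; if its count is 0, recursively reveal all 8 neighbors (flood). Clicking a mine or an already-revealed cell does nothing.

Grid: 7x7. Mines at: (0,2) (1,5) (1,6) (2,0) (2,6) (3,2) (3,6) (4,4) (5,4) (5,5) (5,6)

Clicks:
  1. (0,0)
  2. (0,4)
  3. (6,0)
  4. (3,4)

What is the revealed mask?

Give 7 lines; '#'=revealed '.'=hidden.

Click 1 (0,0) count=0: revealed 4 new [(0,0) (0,1) (1,0) (1,1)] -> total=4
Click 2 (0,4) count=1: revealed 1 new [(0,4)] -> total=5
Click 3 (6,0) count=0: revealed 14 new [(3,0) (3,1) (4,0) (4,1) (4,2) (4,3) (5,0) (5,1) (5,2) (5,3) (6,0) (6,1) (6,2) (6,3)] -> total=19
Click 4 (3,4) count=1: revealed 1 new [(3,4)] -> total=20

Answer: ##..#..
##.....
.......
##..#..
####...
####...
####...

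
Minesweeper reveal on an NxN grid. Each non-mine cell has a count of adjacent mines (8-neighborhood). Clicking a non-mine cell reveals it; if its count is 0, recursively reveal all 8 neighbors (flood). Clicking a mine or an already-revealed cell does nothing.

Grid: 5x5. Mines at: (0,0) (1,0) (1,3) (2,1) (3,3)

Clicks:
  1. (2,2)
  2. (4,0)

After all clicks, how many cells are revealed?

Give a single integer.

Click 1 (2,2) count=3: revealed 1 new [(2,2)] -> total=1
Click 2 (4,0) count=0: revealed 6 new [(3,0) (3,1) (3,2) (4,0) (4,1) (4,2)] -> total=7

Answer: 7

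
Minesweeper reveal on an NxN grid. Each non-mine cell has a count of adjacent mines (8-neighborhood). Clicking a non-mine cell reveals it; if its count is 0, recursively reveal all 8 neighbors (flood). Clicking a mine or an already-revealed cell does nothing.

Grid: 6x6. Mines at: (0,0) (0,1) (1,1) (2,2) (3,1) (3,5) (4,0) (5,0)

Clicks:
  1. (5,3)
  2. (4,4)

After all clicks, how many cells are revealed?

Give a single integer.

Answer: 13

Derivation:
Click 1 (5,3) count=0: revealed 13 new [(3,2) (3,3) (3,4) (4,1) (4,2) (4,3) (4,4) (4,5) (5,1) (5,2) (5,3) (5,4) (5,5)] -> total=13
Click 2 (4,4) count=1: revealed 0 new [(none)] -> total=13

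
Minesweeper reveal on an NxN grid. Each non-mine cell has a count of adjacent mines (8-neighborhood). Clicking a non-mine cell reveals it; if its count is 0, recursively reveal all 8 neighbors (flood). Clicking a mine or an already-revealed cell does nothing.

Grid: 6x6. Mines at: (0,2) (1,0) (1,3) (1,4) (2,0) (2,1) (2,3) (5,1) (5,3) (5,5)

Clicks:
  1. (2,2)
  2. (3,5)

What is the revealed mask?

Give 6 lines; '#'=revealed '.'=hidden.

Click 1 (2,2) count=3: revealed 1 new [(2,2)] -> total=1
Click 2 (3,5) count=0: revealed 6 new [(2,4) (2,5) (3,4) (3,5) (4,4) (4,5)] -> total=7

Answer: ......
......
..#.##
....##
....##
......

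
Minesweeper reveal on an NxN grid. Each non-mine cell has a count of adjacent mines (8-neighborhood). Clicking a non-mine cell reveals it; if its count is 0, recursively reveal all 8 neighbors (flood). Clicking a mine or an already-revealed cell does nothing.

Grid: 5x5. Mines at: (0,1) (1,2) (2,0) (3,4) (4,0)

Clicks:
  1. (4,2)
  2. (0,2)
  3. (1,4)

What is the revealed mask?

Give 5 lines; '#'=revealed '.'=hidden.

Answer: ..###
...##
.####
.###.
.###.

Derivation:
Click 1 (4,2) count=0: revealed 9 new [(2,1) (2,2) (2,3) (3,1) (3,2) (3,3) (4,1) (4,2) (4,3)] -> total=9
Click 2 (0,2) count=2: revealed 1 new [(0,2)] -> total=10
Click 3 (1,4) count=0: revealed 5 new [(0,3) (0,4) (1,3) (1,4) (2,4)] -> total=15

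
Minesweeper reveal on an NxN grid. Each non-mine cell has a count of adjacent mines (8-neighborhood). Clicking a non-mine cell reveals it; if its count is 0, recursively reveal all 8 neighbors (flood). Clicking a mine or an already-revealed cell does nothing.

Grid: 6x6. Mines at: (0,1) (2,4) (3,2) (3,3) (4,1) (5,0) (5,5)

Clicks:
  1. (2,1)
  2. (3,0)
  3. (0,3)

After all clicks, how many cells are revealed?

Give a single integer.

Click 1 (2,1) count=1: revealed 1 new [(2,1)] -> total=1
Click 2 (3,0) count=1: revealed 1 new [(3,0)] -> total=2
Click 3 (0,3) count=0: revealed 8 new [(0,2) (0,3) (0,4) (0,5) (1,2) (1,3) (1,4) (1,5)] -> total=10

Answer: 10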